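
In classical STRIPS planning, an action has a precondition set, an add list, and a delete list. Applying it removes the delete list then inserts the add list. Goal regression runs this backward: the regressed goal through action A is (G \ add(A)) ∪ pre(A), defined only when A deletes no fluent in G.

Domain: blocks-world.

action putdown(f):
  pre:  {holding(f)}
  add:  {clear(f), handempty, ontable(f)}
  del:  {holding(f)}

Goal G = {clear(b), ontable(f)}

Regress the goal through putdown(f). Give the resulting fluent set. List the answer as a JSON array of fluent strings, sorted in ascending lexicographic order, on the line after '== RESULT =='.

Regress:
  G ∩ del = {}  (empty — regression defined)
  G \ add = {clear(b), ontable(f)} \ {clear(f), handempty, ontable(f)} = {clear(b)}
  ∪ pre   = {clear(b)} ∪ {holding(f)}
          = {clear(b), holding(f)}

== RESULT ==
["clear(b)", "holding(f)"]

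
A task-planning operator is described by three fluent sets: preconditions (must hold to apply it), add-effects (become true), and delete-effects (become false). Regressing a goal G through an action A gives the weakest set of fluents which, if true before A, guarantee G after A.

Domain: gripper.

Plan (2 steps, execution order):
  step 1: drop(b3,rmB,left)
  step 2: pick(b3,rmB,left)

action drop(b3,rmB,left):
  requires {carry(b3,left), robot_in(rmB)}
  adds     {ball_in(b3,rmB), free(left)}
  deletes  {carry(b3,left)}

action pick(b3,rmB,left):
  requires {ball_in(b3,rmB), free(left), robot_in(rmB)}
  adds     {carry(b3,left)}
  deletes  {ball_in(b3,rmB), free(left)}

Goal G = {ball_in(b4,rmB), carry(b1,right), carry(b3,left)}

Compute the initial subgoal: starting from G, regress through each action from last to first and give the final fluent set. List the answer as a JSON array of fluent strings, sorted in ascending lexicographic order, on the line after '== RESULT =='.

Work backward from the goal:
  through step 2 (pick(b3,rmB,left)): drop {carry(b3,left)}, keep {ball_in(b4,rmB), carry(b1,right)}, require {ball_in(b3,rmB), free(left), robot_in(rmB)}
    → {ball_in(b3,rmB), ball_in(b4,rmB), carry(b1,right), free(left), robot_in(rmB)}
  through step 1 (drop(b3,rmB,left)): drop {ball_in(b3,rmB), free(left)}, keep {ball_in(b4,rmB), carry(b1,right), robot_in(rmB)}, require {carry(b3,left), robot_in(rmB)}
    → {ball_in(b4,rmB), carry(b1,right), carry(b3,left), robot_in(rmB)}

== RESULT ==
["ball_in(b4,rmB)", "carry(b1,right)", "carry(b3,left)", "robot_in(rmB)"]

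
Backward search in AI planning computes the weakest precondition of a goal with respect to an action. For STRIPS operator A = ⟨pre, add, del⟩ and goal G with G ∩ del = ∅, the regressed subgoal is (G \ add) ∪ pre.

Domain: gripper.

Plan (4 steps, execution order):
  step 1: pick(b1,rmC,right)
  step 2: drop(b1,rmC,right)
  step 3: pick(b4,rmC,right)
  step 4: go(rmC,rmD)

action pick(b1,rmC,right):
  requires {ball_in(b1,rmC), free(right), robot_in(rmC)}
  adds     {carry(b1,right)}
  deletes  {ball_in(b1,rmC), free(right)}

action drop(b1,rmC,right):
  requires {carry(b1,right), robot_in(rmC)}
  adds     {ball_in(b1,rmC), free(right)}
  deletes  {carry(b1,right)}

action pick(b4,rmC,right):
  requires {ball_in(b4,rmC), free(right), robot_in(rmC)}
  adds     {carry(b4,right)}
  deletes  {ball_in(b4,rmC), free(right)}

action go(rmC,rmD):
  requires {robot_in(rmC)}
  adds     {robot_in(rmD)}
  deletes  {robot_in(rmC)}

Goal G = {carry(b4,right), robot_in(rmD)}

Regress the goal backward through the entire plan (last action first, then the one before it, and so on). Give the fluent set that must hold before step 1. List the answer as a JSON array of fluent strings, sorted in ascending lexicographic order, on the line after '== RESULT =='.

Work backward from the goal:
  through step 4 (go(rmC,rmD)): drop {robot_in(rmD)}, keep {carry(b4,right)}, require {robot_in(rmC)}
    → {carry(b4,right), robot_in(rmC)}
  through step 3 (pick(b4,rmC,right)): drop {carry(b4,right)}, keep {robot_in(rmC)}, require {ball_in(b4,rmC), free(right), robot_in(rmC)}
    → {ball_in(b4,rmC), free(right), robot_in(rmC)}
  through step 2 (drop(b1,rmC,right)): drop {free(right)}, keep {ball_in(b4,rmC), robot_in(rmC)}, require {carry(b1,right), robot_in(rmC)}
    → {ball_in(b4,rmC), carry(b1,right), robot_in(rmC)}
  through step 1 (pick(b1,rmC,right)): drop {carry(b1,right)}, keep {ball_in(b4,rmC), robot_in(rmC)}, require {ball_in(b1,rmC), free(right), robot_in(rmC)}
    → {ball_in(b1,rmC), ball_in(b4,rmC), free(right), robot_in(rmC)}

== RESULT ==
["ball_in(b1,rmC)", "ball_in(b4,rmC)", "free(right)", "robot_in(rmC)"]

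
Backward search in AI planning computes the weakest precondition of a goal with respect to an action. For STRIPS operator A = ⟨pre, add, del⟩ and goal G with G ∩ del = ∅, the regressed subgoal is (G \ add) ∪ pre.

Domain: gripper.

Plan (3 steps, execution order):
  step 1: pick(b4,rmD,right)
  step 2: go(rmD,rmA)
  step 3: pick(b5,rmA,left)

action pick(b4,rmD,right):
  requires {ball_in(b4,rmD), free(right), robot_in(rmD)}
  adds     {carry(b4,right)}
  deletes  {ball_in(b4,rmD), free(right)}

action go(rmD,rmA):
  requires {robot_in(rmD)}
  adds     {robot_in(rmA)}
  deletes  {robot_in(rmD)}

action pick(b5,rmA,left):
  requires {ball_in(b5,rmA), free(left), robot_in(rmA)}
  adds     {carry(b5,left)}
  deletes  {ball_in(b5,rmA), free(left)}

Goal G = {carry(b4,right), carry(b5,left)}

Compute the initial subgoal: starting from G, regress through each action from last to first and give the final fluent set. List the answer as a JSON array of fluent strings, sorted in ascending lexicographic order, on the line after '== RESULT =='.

Regress step by step:
  through step 3 (pick(b5,rmA,left)): drop {carry(b5,left)}, keep {carry(b4,right)}, require {ball_in(b5,rmA), free(left), robot_in(rmA)}
    → {ball_in(b5,rmA), carry(b4,right), free(left), robot_in(rmA)}
  through step 2 (go(rmD,rmA)): drop {robot_in(rmA)}, keep {ball_in(b5,rmA), carry(b4,right), free(left)}, require {robot_in(rmD)}
    → {ball_in(b5,rmA), carry(b4,right), free(left), robot_in(rmD)}
  through step 1 (pick(b4,rmD,right)): drop {carry(b4,right)}, keep {ball_in(b5,rmA), free(left), robot_in(rmD)}, require {ball_in(b4,rmD), free(right), robot_in(rmD)}
    → {ball_in(b4,rmD), ball_in(b5,rmA), free(left), free(right), robot_in(rmD)}

== RESULT ==
["ball_in(b4,rmD)", "ball_in(b5,rmA)", "free(left)", "free(right)", "robot_in(rmD)"]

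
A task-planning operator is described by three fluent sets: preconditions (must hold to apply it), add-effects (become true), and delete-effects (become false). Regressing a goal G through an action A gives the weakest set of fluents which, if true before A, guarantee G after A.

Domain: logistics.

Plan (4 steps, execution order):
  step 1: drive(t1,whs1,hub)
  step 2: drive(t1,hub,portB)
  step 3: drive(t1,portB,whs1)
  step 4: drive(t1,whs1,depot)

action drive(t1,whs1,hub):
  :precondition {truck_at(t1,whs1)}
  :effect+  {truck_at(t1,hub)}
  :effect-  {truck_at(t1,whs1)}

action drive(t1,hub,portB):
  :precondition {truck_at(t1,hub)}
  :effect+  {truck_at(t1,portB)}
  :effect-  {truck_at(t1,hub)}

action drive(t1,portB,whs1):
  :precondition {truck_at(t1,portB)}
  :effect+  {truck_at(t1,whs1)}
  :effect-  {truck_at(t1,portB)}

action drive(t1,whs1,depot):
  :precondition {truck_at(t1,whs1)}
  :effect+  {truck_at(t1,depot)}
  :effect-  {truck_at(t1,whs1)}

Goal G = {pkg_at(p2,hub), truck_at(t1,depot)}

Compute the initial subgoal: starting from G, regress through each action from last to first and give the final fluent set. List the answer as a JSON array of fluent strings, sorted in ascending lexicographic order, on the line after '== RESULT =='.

Work backward from the goal:
  through step 4 (drive(t1,whs1,depot)): drop {truck_at(t1,depot)}, keep {pkg_at(p2,hub)}, require {truck_at(t1,whs1)}
    → {pkg_at(p2,hub), truck_at(t1,whs1)}
  through step 3 (drive(t1,portB,whs1)): drop {truck_at(t1,whs1)}, keep {pkg_at(p2,hub)}, require {truck_at(t1,portB)}
    → {pkg_at(p2,hub), truck_at(t1,portB)}
  through step 2 (drive(t1,hub,portB)): drop {truck_at(t1,portB)}, keep {pkg_at(p2,hub)}, require {truck_at(t1,hub)}
    → {pkg_at(p2,hub), truck_at(t1,hub)}
  through step 1 (drive(t1,whs1,hub)): drop {truck_at(t1,hub)}, keep {pkg_at(p2,hub)}, require {truck_at(t1,whs1)}
    → {pkg_at(p2,hub), truck_at(t1,whs1)}

== RESULT ==
["pkg_at(p2,hub)", "truck_at(t1,whs1)"]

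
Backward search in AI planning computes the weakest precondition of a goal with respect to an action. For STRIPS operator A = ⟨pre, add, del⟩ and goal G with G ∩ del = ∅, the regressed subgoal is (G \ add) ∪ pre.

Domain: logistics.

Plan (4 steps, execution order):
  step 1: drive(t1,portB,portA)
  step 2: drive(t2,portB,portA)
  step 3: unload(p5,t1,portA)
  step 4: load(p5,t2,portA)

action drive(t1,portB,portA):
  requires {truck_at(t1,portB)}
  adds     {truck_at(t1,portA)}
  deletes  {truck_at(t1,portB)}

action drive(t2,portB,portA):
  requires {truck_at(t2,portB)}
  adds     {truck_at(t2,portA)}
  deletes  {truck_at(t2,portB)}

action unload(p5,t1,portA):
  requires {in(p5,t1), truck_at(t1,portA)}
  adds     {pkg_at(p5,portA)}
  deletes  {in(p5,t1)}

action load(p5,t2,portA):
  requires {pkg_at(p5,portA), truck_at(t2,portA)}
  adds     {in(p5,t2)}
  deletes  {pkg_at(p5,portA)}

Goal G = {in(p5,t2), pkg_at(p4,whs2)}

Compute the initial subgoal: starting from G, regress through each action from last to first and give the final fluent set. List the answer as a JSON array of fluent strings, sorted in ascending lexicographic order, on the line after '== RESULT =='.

Work backward from the goal:
  through step 4 (load(p5,t2,portA)): drop {in(p5,t2)}, keep {pkg_at(p4,whs2)}, require {pkg_at(p5,portA), truck_at(t2,portA)}
    → {pkg_at(p4,whs2), pkg_at(p5,portA), truck_at(t2,portA)}
  through step 3 (unload(p5,t1,portA)): drop {pkg_at(p5,portA)}, keep {pkg_at(p4,whs2), truck_at(t2,portA)}, require {in(p5,t1), truck_at(t1,portA)}
    → {in(p5,t1), pkg_at(p4,whs2), truck_at(t1,portA), truck_at(t2,portA)}
  through step 2 (drive(t2,portB,portA)): drop {truck_at(t2,portA)}, keep {in(p5,t1), pkg_at(p4,whs2), truck_at(t1,portA)}, require {truck_at(t2,portB)}
    → {in(p5,t1), pkg_at(p4,whs2), truck_at(t1,portA), truck_at(t2,portB)}
  through step 1 (drive(t1,portB,portA)): drop {truck_at(t1,portA)}, keep {in(p5,t1), pkg_at(p4,whs2), truck_at(t2,portB)}, require {truck_at(t1,portB)}
    → {in(p5,t1), pkg_at(p4,whs2), truck_at(t1,portB), truck_at(t2,portB)}

== RESULT ==
["in(p5,t1)", "pkg_at(p4,whs2)", "truck_at(t1,portB)", "truck_at(t2,portB)"]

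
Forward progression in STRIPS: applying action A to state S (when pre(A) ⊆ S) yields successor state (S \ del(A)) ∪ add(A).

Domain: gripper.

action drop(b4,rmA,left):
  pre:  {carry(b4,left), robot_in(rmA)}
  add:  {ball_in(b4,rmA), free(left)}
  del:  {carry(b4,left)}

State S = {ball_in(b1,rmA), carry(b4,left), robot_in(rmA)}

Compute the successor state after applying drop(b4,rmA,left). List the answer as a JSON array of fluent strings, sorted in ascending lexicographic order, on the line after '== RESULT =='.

Compute (S \ del) ∪ add:
  pre ⊆ S: {carry(b4,left), robot_in(rmA)} ⊆ S  — applicable
  S \ del = {ball_in(b1,rmA), robot_in(rmA)}
  ∪ add   = {ball_in(b1,rmA), ball_in(b4,rmA), free(left), robot_in(rmA)}

== RESULT ==
["ball_in(b1,rmA)", "ball_in(b4,rmA)", "free(left)", "robot_in(rmA)"]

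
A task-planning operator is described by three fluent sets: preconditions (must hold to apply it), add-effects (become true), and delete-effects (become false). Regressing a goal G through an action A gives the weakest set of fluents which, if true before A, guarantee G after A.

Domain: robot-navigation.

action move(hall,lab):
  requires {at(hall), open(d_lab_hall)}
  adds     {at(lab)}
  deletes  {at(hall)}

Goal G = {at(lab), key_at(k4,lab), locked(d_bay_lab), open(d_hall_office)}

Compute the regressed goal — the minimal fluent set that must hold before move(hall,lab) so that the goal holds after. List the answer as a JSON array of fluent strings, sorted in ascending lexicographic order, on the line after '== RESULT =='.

Regress:
  G ∩ del = {}  (empty — regression defined)
  G \ add = {at(lab), key_at(k4,lab), locked(d_bay_lab), open(d_hall_office)} \ {at(lab)} = {key_at(k4,lab), locked(d_bay_lab), open(d_hall_office)}
  ∪ pre   = {key_at(k4,lab), locked(d_bay_lab), open(d_hall_office)} ∪ {at(hall), open(d_lab_hall)}
          = {at(hall), key_at(k4,lab), locked(d_bay_lab), open(d_hall_office), open(d_lab_hall)}

== RESULT ==
["at(hall)", "key_at(k4,lab)", "locked(d_bay_lab)", "open(d_hall_office)", "open(d_lab_hall)"]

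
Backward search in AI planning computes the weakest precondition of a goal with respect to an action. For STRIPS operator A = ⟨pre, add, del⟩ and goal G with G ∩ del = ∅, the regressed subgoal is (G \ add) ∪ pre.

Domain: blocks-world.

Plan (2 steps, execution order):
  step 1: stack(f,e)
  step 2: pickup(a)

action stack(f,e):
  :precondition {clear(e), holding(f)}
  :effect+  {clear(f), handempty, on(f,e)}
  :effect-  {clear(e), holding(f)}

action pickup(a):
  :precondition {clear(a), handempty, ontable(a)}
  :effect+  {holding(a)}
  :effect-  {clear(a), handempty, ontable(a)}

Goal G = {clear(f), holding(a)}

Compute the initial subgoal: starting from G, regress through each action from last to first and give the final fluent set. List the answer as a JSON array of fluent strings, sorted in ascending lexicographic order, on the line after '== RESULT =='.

Work backward from the goal:
  through step 2 (pickup(a)): drop {holding(a)}, keep {clear(f)}, require {clear(a), handempty, ontable(a)}
    → {clear(a), clear(f), handempty, ontable(a)}
  through step 1 (stack(f,e)): drop {clear(f), handempty}, keep {clear(a), ontable(a)}, require {clear(e), holding(f)}
    → {clear(a), clear(e), holding(f), ontable(a)}

== RESULT ==
["clear(a)", "clear(e)", "holding(f)", "ontable(a)"]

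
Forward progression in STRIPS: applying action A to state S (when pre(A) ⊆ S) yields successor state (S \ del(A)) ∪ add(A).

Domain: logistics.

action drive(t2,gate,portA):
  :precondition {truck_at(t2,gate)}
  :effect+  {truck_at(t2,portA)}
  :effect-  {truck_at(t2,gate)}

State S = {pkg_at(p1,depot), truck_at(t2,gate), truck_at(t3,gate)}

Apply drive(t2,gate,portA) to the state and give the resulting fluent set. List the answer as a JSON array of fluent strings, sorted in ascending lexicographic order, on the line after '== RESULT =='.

Progress:
  pre ⊆ S: {truck_at(t2,gate)} ⊆ S  — applicable
  S \ del = {pkg_at(p1,depot), truck_at(t3,gate)}
  ∪ add   = {pkg_at(p1,depot), truck_at(t2,portA), truck_at(t3,gate)}

== RESULT ==
["pkg_at(p1,depot)", "truck_at(t2,portA)", "truck_at(t3,gate)"]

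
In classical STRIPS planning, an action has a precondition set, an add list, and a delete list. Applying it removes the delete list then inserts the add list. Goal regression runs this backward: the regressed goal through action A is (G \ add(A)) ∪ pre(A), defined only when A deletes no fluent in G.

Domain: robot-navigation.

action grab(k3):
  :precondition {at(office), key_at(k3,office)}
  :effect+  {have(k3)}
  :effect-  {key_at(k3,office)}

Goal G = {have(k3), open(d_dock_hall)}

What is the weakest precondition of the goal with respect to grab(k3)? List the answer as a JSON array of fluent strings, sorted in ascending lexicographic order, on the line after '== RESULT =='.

Compute (G \ add) ∪ pre:
  G ∩ del = {}  (empty — regression defined)
  G \ add = {have(k3), open(d_dock_hall)} \ {have(k3)} = {open(d_dock_hall)}
  ∪ pre   = {open(d_dock_hall)} ∪ {at(office), key_at(k3,office)}
          = {at(office), key_at(k3,office), open(d_dock_hall)}

== RESULT ==
["at(office)", "key_at(k3,office)", "open(d_dock_hall)"]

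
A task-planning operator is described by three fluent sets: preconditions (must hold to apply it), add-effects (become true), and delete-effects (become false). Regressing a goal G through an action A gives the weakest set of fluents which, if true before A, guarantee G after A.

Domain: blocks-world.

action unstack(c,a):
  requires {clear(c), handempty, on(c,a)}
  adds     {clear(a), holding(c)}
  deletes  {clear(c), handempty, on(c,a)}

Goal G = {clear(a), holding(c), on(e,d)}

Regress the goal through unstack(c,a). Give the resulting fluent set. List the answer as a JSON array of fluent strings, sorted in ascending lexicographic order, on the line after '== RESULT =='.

Compute (G \ add) ∪ pre:
  G ∩ del = {}  (empty — regression defined)
  G \ add = {clear(a), holding(c), on(e,d)} \ {clear(a), holding(c)} = {on(e,d)}
  ∪ pre   = {on(e,d)} ∪ {clear(c), handempty, on(c,a)}
          = {clear(c), handempty, on(c,a), on(e,d)}

== RESULT ==
["clear(c)", "handempty", "on(c,a)", "on(e,d)"]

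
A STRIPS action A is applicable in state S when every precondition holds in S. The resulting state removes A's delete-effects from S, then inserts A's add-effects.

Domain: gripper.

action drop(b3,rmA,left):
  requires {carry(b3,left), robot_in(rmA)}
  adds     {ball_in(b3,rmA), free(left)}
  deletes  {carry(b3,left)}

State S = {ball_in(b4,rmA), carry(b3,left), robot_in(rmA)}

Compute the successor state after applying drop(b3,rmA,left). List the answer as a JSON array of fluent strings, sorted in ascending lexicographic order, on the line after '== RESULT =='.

Progress:
  pre ⊆ S: {carry(b3,left), robot_in(rmA)} ⊆ S  — applicable
  S \ del = {ball_in(b4,rmA), robot_in(rmA)}
  ∪ add   = {ball_in(b3,rmA), ball_in(b4,rmA), free(left), robot_in(rmA)}

== RESULT ==
["ball_in(b3,rmA)", "ball_in(b4,rmA)", "free(left)", "robot_in(rmA)"]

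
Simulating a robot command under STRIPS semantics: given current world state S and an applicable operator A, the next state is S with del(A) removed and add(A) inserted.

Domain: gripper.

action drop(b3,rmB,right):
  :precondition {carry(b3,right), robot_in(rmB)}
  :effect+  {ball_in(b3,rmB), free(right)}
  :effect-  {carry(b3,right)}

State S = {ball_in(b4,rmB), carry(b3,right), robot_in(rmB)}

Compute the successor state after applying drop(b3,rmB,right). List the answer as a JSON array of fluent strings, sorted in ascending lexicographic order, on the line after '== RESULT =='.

Progress:
  pre ⊆ S: {carry(b3,right), robot_in(rmB)} ⊆ S  — applicable
  S \ del = {ball_in(b4,rmB), robot_in(rmB)}
  ∪ add   = {ball_in(b3,rmB), ball_in(b4,rmB), free(right), robot_in(rmB)}

== RESULT ==
["ball_in(b3,rmB)", "ball_in(b4,rmB)", "free(right)", "robot_in(rmB)"]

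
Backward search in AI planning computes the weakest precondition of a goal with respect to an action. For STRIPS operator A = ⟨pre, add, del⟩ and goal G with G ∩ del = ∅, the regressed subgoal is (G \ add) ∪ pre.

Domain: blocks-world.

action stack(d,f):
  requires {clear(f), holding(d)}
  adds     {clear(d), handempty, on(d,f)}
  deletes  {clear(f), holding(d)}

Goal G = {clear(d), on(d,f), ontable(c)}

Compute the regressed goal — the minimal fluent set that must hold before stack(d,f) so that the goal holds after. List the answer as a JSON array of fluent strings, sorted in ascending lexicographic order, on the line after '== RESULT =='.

Regress:
  G ∩ del = {}  (empty — regression defined)
  G \ add = {clear(d), on(d,f), ontable(c)} \ {clear(d), handempty, on(d,f)} = {ontable(c)}
  ∪ pre   = {ontable(c)} ∪ {clear(f), holding(d)}
          = {clear(f), holding(d), ontable(c)}

== RESULT ==
["clear(f)", "holding(d)", "ontable(c)"]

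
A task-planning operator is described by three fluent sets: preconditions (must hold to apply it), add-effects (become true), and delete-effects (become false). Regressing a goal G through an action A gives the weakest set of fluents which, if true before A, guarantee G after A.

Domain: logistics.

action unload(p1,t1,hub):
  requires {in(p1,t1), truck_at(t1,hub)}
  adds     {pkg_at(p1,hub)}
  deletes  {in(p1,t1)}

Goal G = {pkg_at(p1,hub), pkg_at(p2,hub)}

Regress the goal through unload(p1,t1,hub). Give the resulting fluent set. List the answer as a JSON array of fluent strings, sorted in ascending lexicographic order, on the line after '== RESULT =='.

Compute (G \ add) ∪ pre:
  G ∩ del = {}  (empty — regression defined)
  G \ add = {pkg_at(p1,hub), pkg_at(p2,hub)} \ {pkg_at(p1,hub)} = {pkg_at(p2,hub)}
  ∪ pre   = {pkg_at(p2,hub)} ∪ {in(p1,t1), truck_at(t1,hub)}
          = {in(p1,t1), pkg_at(p2,hub), truck_at(t1,hub)}

== RESULT ==
["in(p1,t1)", "pkg_at(p2,hub)", "truck_at(t1,hub)"]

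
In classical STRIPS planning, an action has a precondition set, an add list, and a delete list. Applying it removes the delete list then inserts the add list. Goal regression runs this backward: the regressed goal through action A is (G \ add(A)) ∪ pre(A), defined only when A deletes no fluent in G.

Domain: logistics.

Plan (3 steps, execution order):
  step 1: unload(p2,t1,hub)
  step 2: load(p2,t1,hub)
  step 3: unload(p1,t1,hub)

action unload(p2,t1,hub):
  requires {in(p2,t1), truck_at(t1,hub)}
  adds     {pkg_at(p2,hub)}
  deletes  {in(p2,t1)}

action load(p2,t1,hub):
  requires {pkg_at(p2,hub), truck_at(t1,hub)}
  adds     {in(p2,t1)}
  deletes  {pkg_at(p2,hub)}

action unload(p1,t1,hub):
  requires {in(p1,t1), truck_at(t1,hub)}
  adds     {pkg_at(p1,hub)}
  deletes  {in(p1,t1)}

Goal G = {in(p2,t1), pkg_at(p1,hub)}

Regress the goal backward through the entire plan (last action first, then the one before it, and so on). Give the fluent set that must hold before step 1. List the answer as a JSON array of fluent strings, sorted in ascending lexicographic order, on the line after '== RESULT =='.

Work backward from the goal:
  through step 3 (unload(p1,t1,hub)): drop {pkg_at(p1,hub)}, keep {in(p2,t1)}, require {in(p1,t1), truck_at(t1,hub)}
    → {in(p1,t1), in(p2,t1), truck_at(t1,hub)}
  through step 2 (load(p2,t1,hub)): drop {in(p2,t1)}, keep {in(p1,t1), truck_at(t1,hub)}, require {pkg_at(p2,hub), truck_at(t1,hub)}
    → {in(p1,t1), pkg_at(p2,hub), truck_at(t1,hub)}
  through step 1 (unload(p2,t1,hub)): drop {pkg_at(p2,hub)}, keep {in(p1,t1), truck_at(t1,hub)}, require {in(p2,t1), truck_at(t1,hub)}
    → {in(p1,t1), in(p2,t1), truck_at(t1,hub)}

== RESULT ==
["in(p1,t1)", "in(p2,t1)", "truck_at(t1,hub)"]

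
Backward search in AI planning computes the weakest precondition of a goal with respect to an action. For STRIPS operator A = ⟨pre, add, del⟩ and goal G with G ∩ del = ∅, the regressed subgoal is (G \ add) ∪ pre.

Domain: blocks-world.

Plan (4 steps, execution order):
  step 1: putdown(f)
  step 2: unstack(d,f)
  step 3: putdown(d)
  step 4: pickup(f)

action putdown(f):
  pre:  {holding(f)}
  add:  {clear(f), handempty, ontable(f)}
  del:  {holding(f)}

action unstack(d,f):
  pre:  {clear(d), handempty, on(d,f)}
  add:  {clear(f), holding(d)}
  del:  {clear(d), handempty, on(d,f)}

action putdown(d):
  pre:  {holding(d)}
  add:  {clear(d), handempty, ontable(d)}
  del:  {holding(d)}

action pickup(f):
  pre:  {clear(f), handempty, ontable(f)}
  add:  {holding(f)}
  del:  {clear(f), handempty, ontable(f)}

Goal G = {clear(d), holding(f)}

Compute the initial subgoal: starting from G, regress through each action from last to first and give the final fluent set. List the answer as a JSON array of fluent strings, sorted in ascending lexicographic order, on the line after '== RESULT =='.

Regress step by step:
  through step 4 (pickup(f)): drop {holding(f)}, keep {clear(d)}, require {clear(f), handempty, ontable(f)}
    → {clear(d), clear(f), handempty, ontable(f)}
  through step 3 (putdown(d)): drop {clear(d), handempty}, keep {clear(f), ontable(f)}, require {holding(d)}
    → {clear(f), holding(d), ontable(f)}
  through step 2 (unstack(d,f)): drop {clear(f), holding(d)}, keep {ontable(f)}, require {clear(d), handempty, on(d,f)}
    → {clear(d), handempty, on(d,f), ontable(f)}
  through step 1 (putdown(f)): drop {handempty, ontable(f)}, keep {clear(d), on(d,f)}, require {holding(f)}
    → {clear(d), holding(f), on(d,f)}

== RESULT ==
["clear(d)", "holding(f)", "on(d,f)"]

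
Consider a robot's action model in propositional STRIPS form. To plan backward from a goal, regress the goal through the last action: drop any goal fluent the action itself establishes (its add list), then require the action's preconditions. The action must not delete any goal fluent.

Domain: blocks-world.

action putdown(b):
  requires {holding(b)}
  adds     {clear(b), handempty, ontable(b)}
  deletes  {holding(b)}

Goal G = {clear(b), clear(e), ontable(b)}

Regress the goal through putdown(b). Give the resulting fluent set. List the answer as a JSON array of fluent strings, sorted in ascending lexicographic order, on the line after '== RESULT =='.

Regress:
  G ∩ del = {}  (empty — regression defined)
  G \ add = {clear(b), clear(e), ontable(b)} \ {clear(b), handempty, ontable(b)} = {clear(e)}
  ∪ pre   = {clear(e)} ∪ {holding(b)}
          = {clear(e), holding(b)}

== RESULT ==
["clear(e)", "holding(b)"]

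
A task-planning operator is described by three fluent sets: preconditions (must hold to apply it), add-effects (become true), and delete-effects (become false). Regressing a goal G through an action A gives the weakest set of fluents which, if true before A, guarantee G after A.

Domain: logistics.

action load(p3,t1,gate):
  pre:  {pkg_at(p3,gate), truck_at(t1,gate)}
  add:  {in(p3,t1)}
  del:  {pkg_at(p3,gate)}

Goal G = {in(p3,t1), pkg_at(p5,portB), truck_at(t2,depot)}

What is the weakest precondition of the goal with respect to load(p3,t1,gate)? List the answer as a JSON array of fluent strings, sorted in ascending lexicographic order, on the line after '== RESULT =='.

Compute (G \ add) ∪ pre:
  G ∩ del = {}  (empty — regression defined)
  G \ add = {in(p3,t1), pkg_at(p5,portB), truck_at(t2,depot)} \ {in(p3,t1)} = {pkg_at(p5,portB), truck_at(t2,depot)}
  ∪ pre   = {pkg_at(p5,portB), truck_at(t2,depot)} ∪ {pkg_at(p3,gate), truck_at(t1,gate)}
          = {pkg_at(p3,gate), pkg_at(p5,portB), truck_at(t1,gate), truck_at(t2,depot)}

== RESULT ==
["pkg_at(p3,gate)", "pkg_at(p5,portB)", "truck_at(t1,gate)", "truck_at(t2,depot)"]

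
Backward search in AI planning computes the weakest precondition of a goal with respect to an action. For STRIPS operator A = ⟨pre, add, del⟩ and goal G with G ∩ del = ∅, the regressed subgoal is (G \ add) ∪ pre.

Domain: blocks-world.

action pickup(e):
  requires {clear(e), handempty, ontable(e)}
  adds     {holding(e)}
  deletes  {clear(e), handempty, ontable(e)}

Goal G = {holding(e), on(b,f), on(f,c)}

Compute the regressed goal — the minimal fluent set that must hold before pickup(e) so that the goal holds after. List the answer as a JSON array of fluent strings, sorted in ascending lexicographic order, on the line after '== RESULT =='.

Regress:
  G ∩ del = {}  (empty — regression defined)
  G \ add = {holding(e), on(b,f), on(f,c)} \ {holding(e)} = {on(b,f), on(f,c)}
  ∪ pre   = {on(b,f), on(f,c)} ∪ {clear(e), handempty, ontable(e)}
          = {clear(e), handempty, on(b,f), on(f,c), ontable(e)}

== RESULT ==
["clear(e)", "handempty", "on(b,f)", "on(f,c)", "ontable(e)"]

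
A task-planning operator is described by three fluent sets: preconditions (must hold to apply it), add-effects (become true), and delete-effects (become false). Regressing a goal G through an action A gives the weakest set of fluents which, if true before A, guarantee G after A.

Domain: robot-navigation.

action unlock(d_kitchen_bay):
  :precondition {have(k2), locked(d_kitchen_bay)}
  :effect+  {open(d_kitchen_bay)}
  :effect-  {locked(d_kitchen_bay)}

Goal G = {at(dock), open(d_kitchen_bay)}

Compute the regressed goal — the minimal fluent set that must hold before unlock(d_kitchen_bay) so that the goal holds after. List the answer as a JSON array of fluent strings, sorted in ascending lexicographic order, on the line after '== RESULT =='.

Regress:
  G ∩ del = {}  (empty — regression defined)
  G \ add = {at(dock), open(d_kitchen_bay)} \ {open(d_kitchen_bay)} = {at(dock)}
  ∪ pre   = {at(dock)} ∪ {have(k2), locked(d_kitchen_bay)}
          = {at(dock), have(k2), locked(d_kitchen_bay)}

== RESULT ==
["at(dock)", "have(k2)", "locked(d_kitchen_bay)"]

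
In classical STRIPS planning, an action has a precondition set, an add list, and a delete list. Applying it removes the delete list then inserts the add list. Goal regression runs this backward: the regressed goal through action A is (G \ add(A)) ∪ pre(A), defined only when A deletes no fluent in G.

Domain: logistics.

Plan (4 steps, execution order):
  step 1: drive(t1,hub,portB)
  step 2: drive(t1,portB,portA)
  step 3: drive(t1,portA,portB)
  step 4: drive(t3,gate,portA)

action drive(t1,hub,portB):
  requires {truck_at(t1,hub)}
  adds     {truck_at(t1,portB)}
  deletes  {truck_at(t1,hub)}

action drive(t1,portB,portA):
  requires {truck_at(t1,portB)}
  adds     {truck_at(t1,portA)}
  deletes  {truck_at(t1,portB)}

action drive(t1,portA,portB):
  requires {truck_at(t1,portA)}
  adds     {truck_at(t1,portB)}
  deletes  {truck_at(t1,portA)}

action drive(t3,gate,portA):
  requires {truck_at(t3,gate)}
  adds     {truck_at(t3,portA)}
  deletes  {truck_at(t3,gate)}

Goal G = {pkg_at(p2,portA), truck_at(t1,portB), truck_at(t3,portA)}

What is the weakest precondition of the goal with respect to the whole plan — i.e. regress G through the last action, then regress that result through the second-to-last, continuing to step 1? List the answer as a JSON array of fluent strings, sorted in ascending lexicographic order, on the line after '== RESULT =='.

Work backward from the goal:
  through step 4 (drive(t3,gate,portA)): drop {truck_at(t3,portA)}, keep {pkg_at(p2,portA), truck_at(t1,portB)}, require {truck_at(t3,gate)}
    → {pkg_at(p2,portA), truck_at(t1,portB), truck_at(t3,gate)}
  through step 3 (drive(t1,portA,portB)): drop {truck_at(t1,portB)}, keep {pkg_at(p2,portA), truck_at(t3,gate)}, require {truck_at(t1,portA)}
    → {pkg_at(p2,portA), truck_at(t1,portA), truck_at(t3,gate)}
  through step 2 (drive(t1,portB,portA)): drop {truck_at(t1,portA)}, keep {pkg_at(p2,portA), truck_at(t3,gate)}, require {truck_at(t1,portB)}
    → {pkg_at(p2,portA), truck_at(t1,portB), truck_at(t3,gate)}
  through step 1 (drive(t1,hub,portB)): drop {truck_at(t1,portB)}, keep {pkg_at(p2,portA), truck_at(t3,gate)}, require {truck_at(t1,hub)}
    → {pkg_at(p2,portA), truck_at(t1,hub), truck_at(t3,gate)}

== RESULT ==
["pkg_at(p2,portA)", "truck_at(t1,hub)", "truck_at(t3,gate)"]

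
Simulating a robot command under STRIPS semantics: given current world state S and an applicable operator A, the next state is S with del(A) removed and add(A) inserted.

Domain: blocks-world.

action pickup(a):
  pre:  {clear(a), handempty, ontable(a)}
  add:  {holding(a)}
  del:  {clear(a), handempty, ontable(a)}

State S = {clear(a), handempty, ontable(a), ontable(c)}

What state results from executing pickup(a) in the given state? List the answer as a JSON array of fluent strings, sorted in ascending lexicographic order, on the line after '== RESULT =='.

Progress:
  pre ⊆ S: {clear(a), handempty, ontable(a)} ⊆ S  — applicable
  S \ del = {ontable(c)}
  ∪ add   = {holding(a), ontable(c)}

== RESULT ==
["holding(a)", "ontable(c)"]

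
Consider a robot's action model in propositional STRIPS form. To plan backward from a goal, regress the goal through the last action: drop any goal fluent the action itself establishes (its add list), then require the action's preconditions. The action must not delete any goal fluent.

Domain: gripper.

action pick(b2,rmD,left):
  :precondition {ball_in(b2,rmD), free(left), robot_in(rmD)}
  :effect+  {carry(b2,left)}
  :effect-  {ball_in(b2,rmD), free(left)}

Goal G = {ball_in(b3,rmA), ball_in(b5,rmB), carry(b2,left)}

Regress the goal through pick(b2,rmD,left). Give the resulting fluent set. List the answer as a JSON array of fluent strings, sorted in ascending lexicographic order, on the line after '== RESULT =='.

Regress:
  G ∩ del = {}  (empty — regression defined)
  G \ add = {ball_in(b3,rmA), ball_in(b5,rmB), carry(b2,left)} \ {carry(b2,left)} = {ball_in(b3,rmA), ball_in(b5,rmB)}
  ∪ pre   = {ball_in(b3,rmA), ball_in(b5,rmB)} ∪ {ball_in(b2,rmD), free(left), robot_in(rmD)}
          = {ball_in(b2,rmD), ball_in(b3,rmA), ball_in(b5,rmB), free(left), robot_in(rmD)}

== RESULT ==
["ball_in(b2,rmD)", "ball_in(b3,rmA)", "ball_in(b5,rmB)", "free(left)", "robot_in(rmD)"]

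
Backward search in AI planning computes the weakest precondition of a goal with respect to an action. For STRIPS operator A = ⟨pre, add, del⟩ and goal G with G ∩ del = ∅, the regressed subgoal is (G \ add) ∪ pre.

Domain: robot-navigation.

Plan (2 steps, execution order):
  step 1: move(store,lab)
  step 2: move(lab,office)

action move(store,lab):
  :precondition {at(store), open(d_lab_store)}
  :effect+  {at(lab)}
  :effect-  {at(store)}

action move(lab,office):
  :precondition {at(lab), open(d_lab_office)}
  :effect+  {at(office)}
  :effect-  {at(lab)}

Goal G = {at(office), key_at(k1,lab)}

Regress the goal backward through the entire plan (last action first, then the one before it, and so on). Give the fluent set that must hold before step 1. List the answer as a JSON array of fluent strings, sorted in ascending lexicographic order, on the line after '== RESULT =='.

Regress step by step:
  through step 2 (move(lab,office)): drop {at(office)}, keep {key_at(k1,lab)}, require {at(lab), open(d_lab_office)}
    → {at(lab), key_at(k1,lab), open(d_lab_office)}
  through step 1 (move(store,lab)): drop {at(lab)}, keep {key_at(k1,lab), open(d_lab_office)}, require {at(store), open(d_lab_store)}
    → {at(store), key_at(k1,lab), open(d_lab_office), open(d_lab_store)}

== RESULT ==
["at(store)", "key_at(k1,lab)", "open(d_lab_office)", "open(d_lab_store)"]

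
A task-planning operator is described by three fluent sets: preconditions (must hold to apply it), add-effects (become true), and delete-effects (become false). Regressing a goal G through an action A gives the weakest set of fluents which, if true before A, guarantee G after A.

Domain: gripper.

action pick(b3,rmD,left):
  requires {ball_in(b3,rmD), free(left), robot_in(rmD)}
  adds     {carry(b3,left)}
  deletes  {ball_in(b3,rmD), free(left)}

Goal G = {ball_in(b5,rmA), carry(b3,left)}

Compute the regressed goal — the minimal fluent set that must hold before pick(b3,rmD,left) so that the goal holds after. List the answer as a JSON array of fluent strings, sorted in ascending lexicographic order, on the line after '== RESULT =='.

Compute (G \ add) ∪ pre:
  G ∩ del = {}  (empty — regression defined)
  G \ add = {ball_in(b5,rmA), carry(b3,left)} \ {carry(b3,left)} = {ball_in(b5,rmA)}
  ∪ pre   = {ball_in(b5,rmA)} ∪ {ball_in(b3,rmD), free(left), robot_in(rmD)}
          = {ball_in(b3,rmD), ball_in(b5,rmA), free(left), robot_in(rmD)}

== RESULT ==
["ball_in(b3,rmD)", "ball_in(b5,rmA)", "free(left)", "robot_in(rmD)"]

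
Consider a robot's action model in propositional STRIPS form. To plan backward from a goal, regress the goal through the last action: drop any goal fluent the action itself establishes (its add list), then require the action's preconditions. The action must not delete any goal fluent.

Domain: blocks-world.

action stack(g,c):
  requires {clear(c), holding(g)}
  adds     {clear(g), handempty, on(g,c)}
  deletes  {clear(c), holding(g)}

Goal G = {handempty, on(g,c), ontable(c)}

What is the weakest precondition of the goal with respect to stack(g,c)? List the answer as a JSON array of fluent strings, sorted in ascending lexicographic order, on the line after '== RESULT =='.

Regress:
  G ∩ del = {}  (empty — regression defined)
  G \ add = {handempty, on(g,c), ontable(c)} \ {clear(g), handempty, on(g,c)} = {ontable(c)}
  ∪ pre   = {ontable(c)} ∪ {clear(c), holding(g)}
          = {clear(c), holding(g), ontable(c)}

== RESULT ==
["clear(c)", "holding(g)", "ontable(c)"]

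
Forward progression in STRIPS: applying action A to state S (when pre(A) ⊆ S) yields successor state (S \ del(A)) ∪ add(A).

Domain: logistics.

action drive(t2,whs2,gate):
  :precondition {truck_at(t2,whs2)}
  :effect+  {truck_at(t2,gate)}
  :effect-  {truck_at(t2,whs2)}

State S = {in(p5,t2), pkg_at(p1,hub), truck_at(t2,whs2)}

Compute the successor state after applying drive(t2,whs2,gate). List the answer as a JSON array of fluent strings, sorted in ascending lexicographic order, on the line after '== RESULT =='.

Progress:
  pre ⊆ S: {truck_at(t2,whs2)} ⊆ S  — applicable
  S \ del = {in(p5,t2), pkg_at(p1,hub)}
  ∪ add   = {in(p5,t2), pkg_at(p1,hub), truck_at(t2,gate)}

== RESULT ==
["in(p5,t2)", "pkg_at(p1,hub)", "truck_at(t2,gate)"]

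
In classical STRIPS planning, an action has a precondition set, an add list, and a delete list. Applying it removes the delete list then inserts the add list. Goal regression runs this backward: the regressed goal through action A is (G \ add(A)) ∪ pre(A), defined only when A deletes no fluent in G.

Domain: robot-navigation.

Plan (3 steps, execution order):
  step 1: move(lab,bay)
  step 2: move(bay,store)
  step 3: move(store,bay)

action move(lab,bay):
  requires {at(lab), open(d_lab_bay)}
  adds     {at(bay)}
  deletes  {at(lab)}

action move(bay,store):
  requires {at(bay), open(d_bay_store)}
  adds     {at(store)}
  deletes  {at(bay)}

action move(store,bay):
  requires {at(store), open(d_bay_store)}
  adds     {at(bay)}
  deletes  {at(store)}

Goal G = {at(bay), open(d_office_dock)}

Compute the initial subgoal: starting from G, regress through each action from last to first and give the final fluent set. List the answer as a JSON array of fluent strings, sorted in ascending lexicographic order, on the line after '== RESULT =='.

Work backward from the goal:
  through step 3 (move(store,bay)): drop {at(bay)}, keep {open(d_office_dock)}, require {at(store), open(d_bay_store)}
    → {at(store), open(d_bay_store), open(d_office_dock)}
  through step 2 (move(bay,store)): drop {at(store)}, keep {open(d_bay_store), open(d_office_dock)}, require {at(bay), open(d_bay_store)}
    → {at(bay), open(d_bay_store), open(d_office_dock)}
  through step 1 (move(lab,bay)): drop {at(bay)}, keep {open(d_bay_store), open(d_office_dock)}, require {at(lab), open(d_lab_bay)}
    → {at(lab), open(d_bay_store), open(d_lab_bay), open(d_office_dock)}

== RESULT ==
["at(lab)", "open(d_bay_store)", "open(d_lab_bay)", "open(d_office_dock)"]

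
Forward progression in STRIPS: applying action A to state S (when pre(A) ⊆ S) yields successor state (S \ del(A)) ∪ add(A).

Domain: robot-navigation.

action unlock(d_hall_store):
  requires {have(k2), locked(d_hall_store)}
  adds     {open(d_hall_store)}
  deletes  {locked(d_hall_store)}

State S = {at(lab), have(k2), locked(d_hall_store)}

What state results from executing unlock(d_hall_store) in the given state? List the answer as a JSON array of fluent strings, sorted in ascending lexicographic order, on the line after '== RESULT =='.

Progress:
  pre ⊆ S: {have(k2), locked(d_hall_store)} ⊆ S  — applicable
  S \ del = {at(lab), have(k2)}
  ∪ add   = {at(lab), have(k2), open(d_hall_store)}

== RESULT ==
["at(lab)", "have(k2)", "open(d_hall_store)"]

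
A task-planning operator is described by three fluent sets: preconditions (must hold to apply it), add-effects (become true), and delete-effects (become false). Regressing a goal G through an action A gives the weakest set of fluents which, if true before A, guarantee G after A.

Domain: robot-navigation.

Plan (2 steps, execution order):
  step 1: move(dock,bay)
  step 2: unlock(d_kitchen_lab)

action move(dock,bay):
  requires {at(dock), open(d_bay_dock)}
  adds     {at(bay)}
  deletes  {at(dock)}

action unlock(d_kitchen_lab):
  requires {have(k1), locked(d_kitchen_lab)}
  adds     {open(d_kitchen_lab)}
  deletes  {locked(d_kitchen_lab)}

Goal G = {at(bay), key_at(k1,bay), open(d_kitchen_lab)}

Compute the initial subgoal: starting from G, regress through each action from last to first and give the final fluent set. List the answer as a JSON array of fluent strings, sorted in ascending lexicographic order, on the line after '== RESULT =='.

Regress step by step:
  through step 2 (unlock(d_kitchen_lab)): drop {open(d_kitchen_lab)}, keep {at(bay), key_at(k1,bay)}, require {have(k1), locked(d_kitchen_lab)}
    → {at(bay), have(k1), key_at(k1,bay), locked(d_kitchen_lab)}
  through step 1 (move(dock,bay)): drop {at(bay)}, keep {have(k1), key_at(k1,bay), locked(d_kitchen_lab)}, require {at(dock), open(d_bay_dock)}
    → {at(dock), have(k1), key_at(k1,bay), locked(d_kitchen_lab), open(d_bay_dock)}

== RESULT ==
["at(dock)", "have(k1)", "key_at(k1,bay)", "locked(d_kitchen_lab)", "open(d_bay_dock)"]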